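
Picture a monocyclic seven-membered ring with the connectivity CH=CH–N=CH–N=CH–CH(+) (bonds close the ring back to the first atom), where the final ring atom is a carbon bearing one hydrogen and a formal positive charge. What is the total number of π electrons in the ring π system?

The p orbitals form a continuous loop: each doubly-bonded ring atom is sp² with one p-orbital electron; each sp² =N– keeps its lone pair in-plane and puts one electron into the π system; the carbocation has an empty p orbital. The ring is fully conjugated.
Adding the contributions, 3 × 2 = 6 from the double-bond units + 0 from the CH(+) atom = 6.

6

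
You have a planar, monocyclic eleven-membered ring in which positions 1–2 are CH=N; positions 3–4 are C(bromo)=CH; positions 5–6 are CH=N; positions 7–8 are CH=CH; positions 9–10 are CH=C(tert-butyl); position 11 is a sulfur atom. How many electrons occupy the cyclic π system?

The p orbitals form a continuous loop: each doubly-bonded ring atom is sp² with one p-orbital electron; each sp² =N– keeps its lone pair in-plane and puts one electron into the π system; the sulfur donates one lone pair from its p orbital. The ring is fully conjugated.
Tallying contributions gives 5 × 2 = 10 from the double-bond units + 2 from the S atom = 12.

12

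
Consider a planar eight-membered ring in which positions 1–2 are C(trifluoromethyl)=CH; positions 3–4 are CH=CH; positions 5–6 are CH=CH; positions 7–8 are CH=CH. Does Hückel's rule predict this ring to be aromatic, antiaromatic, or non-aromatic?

Antiaromatic

Every ring atom contributes a p orbital perpendicular to the ring (each doubly-bonded ring atom is sp² with one p-orbital electron), so the π system is cyclic and fully conjugated.
π-electron count: 4 × 2 = 8 from the 4 double-bond units.
A 4n π count (8, n = 2) in a planar conjugated ring means antiaromatic.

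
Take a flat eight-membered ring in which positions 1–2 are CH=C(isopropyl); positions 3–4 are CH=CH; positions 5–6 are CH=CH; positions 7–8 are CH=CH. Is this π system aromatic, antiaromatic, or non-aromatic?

Antiaromatic

All ring atoms are sp² and supply a p orbital to the ring (the double-bond atoms are sp², each contributing one p electron); the conjugation is uninterrupted.
Counting π electrons: 4 × 2 = 8 from the 4 double-bond units.
With 8 = 4·2 π electrons, Hückel's rule classifies the planar ring as antiaromatic.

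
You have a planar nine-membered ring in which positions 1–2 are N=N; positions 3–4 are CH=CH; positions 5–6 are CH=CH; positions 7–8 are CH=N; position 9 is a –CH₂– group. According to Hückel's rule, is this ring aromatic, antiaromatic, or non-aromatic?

The CH2 position has four σ bonds — the tetrahedral CH₂ carbon is sp³ and has no p orbital in the ring π system — so the cyclic conjugation is interrupted.
A ring that is not fully conjugated cannot be aromatic or antiaromatic regardless of its π-electron count.

Non-aromatic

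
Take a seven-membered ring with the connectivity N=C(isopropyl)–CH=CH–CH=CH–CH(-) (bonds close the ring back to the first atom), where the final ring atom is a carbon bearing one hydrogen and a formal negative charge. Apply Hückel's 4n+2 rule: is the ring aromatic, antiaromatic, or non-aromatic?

Every ring atom contributes a p orbital perpendicular to the ring (each doubly-bonded ring atom is sp² with one p-orbital electron; the doubly-bonded nitrogens are pyridine-type — their lone pairs lie in the ring plane, leaving one electron in the p orbital; the carbanion's lone pair occupies the p orbital), so the π system is cyclic and fully conjugated.
Tallying contributions gives 3 × 2 = 6 from the double-bond units + 2 from the CH(-) atom = 8.
A 4n π count (8, n = 2) in a planar conjugated ring means antiaromatic.

Antiaromatic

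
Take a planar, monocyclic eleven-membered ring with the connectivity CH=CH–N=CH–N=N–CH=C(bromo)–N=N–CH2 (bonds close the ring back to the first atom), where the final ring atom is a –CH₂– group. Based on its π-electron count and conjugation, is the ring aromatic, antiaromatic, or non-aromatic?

Non-aromatic

The CH2 position has four σ bonds — the tetrahedral CH₂ carbon is sp³ and has no p orbital in the ring π system — so the cyclic conjugation is interrupted.
Broken conjugation rules out both aromaticity and antiaromaticity.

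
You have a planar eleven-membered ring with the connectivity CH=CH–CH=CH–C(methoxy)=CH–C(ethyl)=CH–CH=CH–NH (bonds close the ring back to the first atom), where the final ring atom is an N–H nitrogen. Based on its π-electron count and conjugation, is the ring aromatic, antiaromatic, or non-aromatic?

Antiaromatic

Every ring atom contributes a p orbital perpendicular to the ring (each doubly-bonded ring atom is sp² with one p-orbital electron; the pyrrole-type nitrogen donates its lone pair from the p orbital), so the π system is cyclic and fully conjugated.
Counting π electrons: 5 × 2 = 10 from the double-bond units + 2 from the NH atom = 12.
12 is a 4n count (n = 3), so the planar conjugated ring is antiaromatic.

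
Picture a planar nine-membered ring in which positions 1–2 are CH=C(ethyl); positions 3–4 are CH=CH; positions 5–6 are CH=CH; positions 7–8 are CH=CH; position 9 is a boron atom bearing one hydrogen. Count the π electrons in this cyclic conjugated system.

All ring atoms are sp² and supply a p orbital to the ring (the double-bond atoms are sp², each contributing one p electron; the boron has an empty p orbital); the conjugation is uninterrupted.
π-electron count: 4 × 2 = 8 from the double-bond units + 0 from the BH atom = 8.

8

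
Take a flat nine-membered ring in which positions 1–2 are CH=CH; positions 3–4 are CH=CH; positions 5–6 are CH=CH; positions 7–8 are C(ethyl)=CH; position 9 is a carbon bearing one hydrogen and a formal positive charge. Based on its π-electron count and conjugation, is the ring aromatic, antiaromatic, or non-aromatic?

Antiaromatic

Check conjugation: the double-bond atoms are sp², each contributing one p electron; the carbocation has an empty p orbital — every position has a p orbital, so the cyclic π system is continuous.
Counting π electrons: 4 × 2 = 8 from the double-bond units + 0 from the CH(+) atom = 8.
8 is a 4n count (n = 2), so the planar conjugated ring is antiaromatic.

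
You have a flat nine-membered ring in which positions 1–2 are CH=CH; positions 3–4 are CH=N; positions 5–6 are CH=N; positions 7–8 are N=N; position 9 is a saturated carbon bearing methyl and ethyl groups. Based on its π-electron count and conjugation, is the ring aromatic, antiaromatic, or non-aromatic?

Non-aromatic

Because that saturated carbon is sp³ and has no p orbital in the ring π system at the C(methyl)(ethyl) position, the π system cannot extend all the way around the ring.
Without a continuous loop of overlapping p orbitals the Hückel electron count never comes into play.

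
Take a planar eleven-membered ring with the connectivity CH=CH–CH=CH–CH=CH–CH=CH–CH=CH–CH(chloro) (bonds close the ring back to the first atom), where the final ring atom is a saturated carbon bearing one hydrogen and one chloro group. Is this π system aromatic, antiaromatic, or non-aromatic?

Non-aromatic

The CH(chloro) position has four σ bonds — that saturated carbon is sp³ and has no p orbital in the ring π system — so the cyclic conjugation is interrupted.
Hückel's rule only applies to fully conjugated rings, so this one is simply non-aromatic.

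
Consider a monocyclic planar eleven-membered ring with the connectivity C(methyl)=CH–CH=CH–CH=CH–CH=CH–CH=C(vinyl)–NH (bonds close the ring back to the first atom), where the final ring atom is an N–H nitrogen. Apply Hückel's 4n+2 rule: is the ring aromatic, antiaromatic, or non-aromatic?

All ring atoms are sp² and supply a p orbital to the ring (every atom in a ring double bond is sp² and brings one electron to the p orbital; the pyrrole-type nitrogen donates its lone pair from the p orbital); the conjugation is uninterrupted.
Adding the contributions, 5 × 2 = 10 from the double-bond units + 2 from the NH atom = 12.
With 12 = 4·3 π electrons, Hückel's rule classifies the planar ring as antiaromatic.

Antiaromatic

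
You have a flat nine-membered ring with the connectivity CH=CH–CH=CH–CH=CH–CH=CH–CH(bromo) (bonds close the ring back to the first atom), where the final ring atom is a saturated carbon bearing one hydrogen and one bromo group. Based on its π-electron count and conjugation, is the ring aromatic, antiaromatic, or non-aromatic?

Because that saturated carbon is sp³ and has no p orbital in the ring π system at the CH(bromo) position, the π system cannot extend all the way around the ring.
Hückel's rule only applies to fully conjugated rings, so this one is simply non-aromatic.

Non-aromatic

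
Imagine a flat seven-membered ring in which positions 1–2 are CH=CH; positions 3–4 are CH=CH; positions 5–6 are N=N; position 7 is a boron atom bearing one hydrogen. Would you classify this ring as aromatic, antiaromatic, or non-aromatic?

Aromatic

Check conjugation: every atom in a ring double bond is sp² and brings one electron to the p orbital; the doubly-bonded nitrogens are pyridine-type — their lone pairs lie in the ring plane, leaving one electron in the p orbital; the boron has an empty p orbital — every position has a p orbital, so the cyclic π system is continuous.
Counting π electrons: 3 × 2 = 6 from the double-bond units + 0 from the BH atom = 6.
With 6 π electrons (n = 1), the Hückel 4n+2 condition holds.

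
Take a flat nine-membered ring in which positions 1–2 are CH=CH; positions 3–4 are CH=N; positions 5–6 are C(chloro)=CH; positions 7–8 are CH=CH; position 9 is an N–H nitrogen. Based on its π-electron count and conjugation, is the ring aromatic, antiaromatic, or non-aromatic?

Aromatic

Check conjugation: the double-bond atoms are sp², each contributing one p electron; each sp² =N– keeps its lone pair in-plane and puts one electron into the π system; the pyrrole-type nitrogen donates its lone pair from the p orbital — every position has a p orbital, so the cyclic π system is continuous.
π-electron count: 4 × 2 = 8 from the double-bond units + 2 from the NH atom = 10.
With 10 π electrons (n = 2), the Hückel 4n+2 condition holds.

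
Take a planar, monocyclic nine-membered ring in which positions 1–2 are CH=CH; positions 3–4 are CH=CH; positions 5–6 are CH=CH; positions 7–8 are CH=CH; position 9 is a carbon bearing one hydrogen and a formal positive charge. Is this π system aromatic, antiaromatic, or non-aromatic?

Every ring atom contributes a p orbital perpendicular to the ring (each doubly-bonded ring atom is sp² with one p-orbital electron; the carbocation has an empty p orbital), so the π system is cyclic and fully conjugated.
Adding the contributions, 4 × 2 = 8 from the double-bond units + 0 from the CH(+) atom = 8.
A 4n π count (8, n = 2) in a planar conjugated ring means antiaromatic.

Antiaromatic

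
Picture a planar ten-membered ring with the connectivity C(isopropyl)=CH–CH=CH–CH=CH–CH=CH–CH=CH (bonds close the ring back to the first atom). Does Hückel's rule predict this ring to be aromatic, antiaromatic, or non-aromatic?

Check conjugation: every atom in a ring double bond is sp² and brings one electron to the p orbital — every position has a p orbital, so the cyclic π system is continuous.
π-electron count: 5 × 2 = 10 from the 5 double-bond units.
Since 10 = 4·2 + 2, the ring meets the 4n+2 criterion.

Aromatic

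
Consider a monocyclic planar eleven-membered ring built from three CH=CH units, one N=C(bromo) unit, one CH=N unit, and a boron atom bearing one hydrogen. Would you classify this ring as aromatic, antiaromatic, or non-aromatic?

Aromatic

Every ring atom contributes a p orbital perpendicular to the ring (each doubly-bonded ring atom is sp² with one p-orbital electron; each =N– nitrogen is pyridine-type (lone pair in the sp² plane, one electron in the p orbital); the boron has an empty p orbital), so the π system is cyclic and fully conjugated.
Counting π electrons: 5 × 2 = 10 from the double-bond units + 0 from the BH atom = 10.
Since 10 = 4·2 + 2, the ring meets the 4n+2 criterion.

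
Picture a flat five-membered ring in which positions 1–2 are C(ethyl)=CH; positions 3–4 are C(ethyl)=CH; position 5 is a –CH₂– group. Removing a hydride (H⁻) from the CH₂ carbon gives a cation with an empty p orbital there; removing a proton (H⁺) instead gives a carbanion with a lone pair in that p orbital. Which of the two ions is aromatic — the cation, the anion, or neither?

The anion

In either ion the ring is fully conjugated: every atom, including the new sp² carbon, supplies a p orbital.
Cation: 2 × 2 + 0 = 4 π electrons → 4(1), antiaromatic.
Anion: 2 × 2 + 2 = 6 π electrons → 4(1)+2, aromatic.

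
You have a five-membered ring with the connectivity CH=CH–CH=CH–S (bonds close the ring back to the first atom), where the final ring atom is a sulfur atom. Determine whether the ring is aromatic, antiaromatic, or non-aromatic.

Aromatic

All ring atoms are sp² and supply a p orbital to the ring (every atom in a ring double bond is sp² and brings one electron to the p orbital; the sulfur donates one lone pair from its p orbital); the conjugation is uninterrupted.
π-electron count: 2 × 2 = 4 from the double-bond units + 2 from the S atom = 6.
That gives a 4n+2 count (6, n = 1).
This is thiophene.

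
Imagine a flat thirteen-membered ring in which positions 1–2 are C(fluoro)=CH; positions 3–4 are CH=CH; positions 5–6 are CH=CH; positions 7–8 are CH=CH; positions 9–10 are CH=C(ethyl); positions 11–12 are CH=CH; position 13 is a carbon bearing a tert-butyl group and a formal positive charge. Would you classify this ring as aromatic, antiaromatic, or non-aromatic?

All ring atoms are sp² and supply a p orbital to the ring (the double-bond atoms are sp², each contributing one p electron; the carbocation has an empty p orbital); the conjugation is uninterrupted.
Adding the contributions, 6 × 2 = 12 from the double-bond units + 0 from the C(tert-butyl)(+) atom = 12.
A 4n π count (12, n = 3) in a planar conjugated ring means antiaromatic.

Antiaromatic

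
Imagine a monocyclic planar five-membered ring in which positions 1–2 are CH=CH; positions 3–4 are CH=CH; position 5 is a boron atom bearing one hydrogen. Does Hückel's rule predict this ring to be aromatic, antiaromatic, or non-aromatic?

Antiaromatic

Check conjugation: each doubly-bonded ring atom is sp² with one p-orbital electron; the boron has an empty p orbital — every position has a p orbital, so the cyclic π system is continuous.
Tallying contributions gives 2 × 2 = 4 from the double-bond units + 0 from the BH atom = 4.
4 = 4(1); a planar, fully conjugated 4n system is antiaromatic.
(The species described is borole.)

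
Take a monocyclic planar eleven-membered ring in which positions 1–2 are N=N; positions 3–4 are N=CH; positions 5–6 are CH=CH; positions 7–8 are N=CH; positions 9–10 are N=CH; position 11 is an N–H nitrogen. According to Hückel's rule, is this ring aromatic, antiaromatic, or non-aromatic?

Antiaromatic

All ring atoms are sp² and supply a p orbital to the ring (every atom in a ring double bond is sp² and brings one electron to the p orbital; the doubly-bonded nitrogens are pyridine-type — their lone pairs lie in the ring plane, leaving one electron in the p orbital; the pyrrole-type nitrogen donates its lone pair from the p orbital); the conjugation is uninterrupted.
Tallying contributions gives 5 × 2 = 10 from the double-bond units + 2 from the NH atom = 12.
12 is a 4n count (n = 3), so the planar conjugated ring is antiaromatic.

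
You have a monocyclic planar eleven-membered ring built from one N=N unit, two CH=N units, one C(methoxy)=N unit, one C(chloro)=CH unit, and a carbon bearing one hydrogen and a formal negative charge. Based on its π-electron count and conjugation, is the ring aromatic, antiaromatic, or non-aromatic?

The p orbitals form a continuous loop: the double-bond atoms are sp², each contributing one p electron; the doubly-bonded nitrogens are pyridine-type — their lone pairs lie in the ring plane, leaving one electron in the p orbital; the carbanion's lone pair occupies the p orbital. The ring is fully conjugated.
π-electron count: 5 × 2 = 10 from the double-bond units + 2 from the CH(-) atom = 12.
A 4n π count (12, n = 3) in a planar conjugated ring means antiaromatic.

Antiaromatic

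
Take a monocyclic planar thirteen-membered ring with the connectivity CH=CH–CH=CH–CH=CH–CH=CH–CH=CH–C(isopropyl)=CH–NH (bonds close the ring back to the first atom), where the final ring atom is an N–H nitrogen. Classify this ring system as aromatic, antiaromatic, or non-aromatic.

Aromatic

Check conjugation: every atom in a ring double bond is sp² and brings one electron to the p orbital; the pyrrole-type nitrogen donates its lone pair from the p orbital — every position has a p orbital, so the cyclic π system is continuous.
Tallying contributions gives 6 × 2 = 12 from the double-bond units + 2 from the NH atom = 14.
With 14 π electrons (n = 3), the Hückel 4n+2 condition holds.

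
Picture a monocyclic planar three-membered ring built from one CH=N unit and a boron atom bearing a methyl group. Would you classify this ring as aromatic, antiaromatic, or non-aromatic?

Aromatic

Check conjugation: the double-bond atoms are sp², each contributing one p electron; each sp² =N– keeps its lone pair in-plane and puts one electron into the π system; the boron has an empty p orbital — every position has a p orbital, so the cyclic π system is continuous.
Counting π electrons: 1 × 2 = 2 from the double-bond unit + 0 from the B(methyl) atom = 2.
That gives a 4n+2 count (2, n = 0).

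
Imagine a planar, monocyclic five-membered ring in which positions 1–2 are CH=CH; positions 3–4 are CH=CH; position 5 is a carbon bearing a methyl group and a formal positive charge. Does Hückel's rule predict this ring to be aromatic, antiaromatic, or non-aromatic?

Antiaromatic

The p orbitals form a continuous loop: every atom in a ring double bond is sp² and brings one electron to the p orbital; the carbocation has an empty p orbital. The ring is fully conjugated.
Counting π electrons: 2 × 2 = 4 from the double-bond units + 0 from the C(methyl)(+) atom = 4.
With 4 = 4·1 π electrons, Hückel's rule classifies the planar ring as antiaromatic.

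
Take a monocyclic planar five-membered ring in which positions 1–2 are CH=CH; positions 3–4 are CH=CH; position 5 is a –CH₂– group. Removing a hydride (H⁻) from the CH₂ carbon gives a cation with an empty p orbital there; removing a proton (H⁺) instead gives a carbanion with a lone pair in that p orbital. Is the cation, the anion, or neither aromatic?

The anion

Once that carbon is sp², every ring atom has a p orbital and both ions are fully conjugated.
Cation: 2 × 2 + 0 = 4 π electrons → 4(1), antiaromatic.
Anion: 2 × 2 + 2 = 6 π electrons → 4(1)+2, aromatic.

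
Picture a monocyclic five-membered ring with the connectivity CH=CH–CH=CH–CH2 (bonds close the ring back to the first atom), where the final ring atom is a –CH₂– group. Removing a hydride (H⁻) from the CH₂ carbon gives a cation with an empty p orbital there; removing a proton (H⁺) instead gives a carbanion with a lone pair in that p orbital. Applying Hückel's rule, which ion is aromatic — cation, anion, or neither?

The anion

In both ions every ring atom is sp² and contributes a p orbital, so both rings are fully conjugated.
Cation: 2 × 2 + 0 = 4 π electrons → 4(1), antiaromatic.
Anion: 2 × 2 + 2 = 6 π electrons → 4(1)+2, aromatic.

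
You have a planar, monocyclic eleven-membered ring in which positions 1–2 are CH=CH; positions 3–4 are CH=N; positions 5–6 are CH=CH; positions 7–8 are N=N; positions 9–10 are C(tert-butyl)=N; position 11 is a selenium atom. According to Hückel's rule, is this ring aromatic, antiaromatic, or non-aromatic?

Antiaromatic

Every ring atom contributes a p orbital perpendicular to the ring (every atom in a ring double bond is sp² and brings one electron to the p orbital; each =N– nitrogen is pyridine-type (lone pair in the sp² plane, one electron in the p orbital); the selenium donates one lone pair from its p orbital), so the π system is cyclic and fully conjugated.
Counting π electrons: 5 × 2 = 10 from the double-bond units + 2 from the Se atom = 12.
A 4n π count (12, n = 3) in a planar conjugated ring means antiaromatic.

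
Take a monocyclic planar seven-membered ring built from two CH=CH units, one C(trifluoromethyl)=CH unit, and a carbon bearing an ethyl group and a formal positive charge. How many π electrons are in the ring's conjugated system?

Every ring atom contributes a p orbital perpendicular to the ring (each doubly-bonded ring atom is sp² with one p-orbital electron; the carbocation has an empty p orbital), so the π system is cyclic and fully conjugated.
Adding the contributions, 3 × 2 = 6 from the double-bond units + 0 from the C(ethyl)(+) atom = 6.

6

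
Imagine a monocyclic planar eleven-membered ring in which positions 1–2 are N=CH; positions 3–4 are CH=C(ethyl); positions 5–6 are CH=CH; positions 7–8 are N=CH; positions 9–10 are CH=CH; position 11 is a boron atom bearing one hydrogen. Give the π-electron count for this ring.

The p orbitals form a continuous loop: each doubly-bonded ring atom is sp² with one p-orbital electron; the doubly-bonded nitrogens are pyridine-type — their lone pairs lie in the ring plane, leaving one electron in the p orbital; the boron has an empty p orbital. The ring is fully conjugated.
Tallying contributions gives 5 × 2 = 10 from the double-bond units + 0 from the BH atom = 10.

10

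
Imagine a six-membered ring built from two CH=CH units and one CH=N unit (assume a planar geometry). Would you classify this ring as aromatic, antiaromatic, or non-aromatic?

Check conjugation: the double-bond atoms are sp², each contributing one p electron; each sp² =N– keeps its lone pair in-plane and puts one electron into the π system — every position has a p orbital, so the cyclic π system is continuous.
π-electron count: 3 × 2 = 6 from the 3 double-bond units.
With 6 π electrons (n = 1), the Hückel 4n+2 condition holds.

Aromatic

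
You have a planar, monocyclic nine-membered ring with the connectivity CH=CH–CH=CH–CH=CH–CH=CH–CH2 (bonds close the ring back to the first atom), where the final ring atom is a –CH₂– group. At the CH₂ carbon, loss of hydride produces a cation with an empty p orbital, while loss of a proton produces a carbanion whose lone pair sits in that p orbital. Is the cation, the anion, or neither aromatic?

Both ions have a continuous loop of p orbitals — each ring atom is sp².
Cation: 4 × 2 + 0 = 8 π electrons → 4(2), antiaromatic.
Anion: 4 × 2 + 2 = 10 π electrons → 4(2)+2, aromatic.

The anion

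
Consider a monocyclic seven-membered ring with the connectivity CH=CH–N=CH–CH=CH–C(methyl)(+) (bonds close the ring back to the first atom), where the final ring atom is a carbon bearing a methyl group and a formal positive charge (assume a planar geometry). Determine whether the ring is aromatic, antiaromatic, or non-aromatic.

Check conjugation: every atom in a ring double bond is sp² and brings one electron to the p orbital; each sp² =N– keeps its lone pair in-plane and puts one electron into the π system; the carbocation has an empty p orbital — every position has a p orbital, so the cyclic π system is continuous.
Tallying contributions gives 3 × 2 = 6 from the double-bond units + 0 from the C(methyl)(+) atom = 6.
6 = 4(1) + 2, which satisfies Hückel's 4n+2 rule.

Aromatic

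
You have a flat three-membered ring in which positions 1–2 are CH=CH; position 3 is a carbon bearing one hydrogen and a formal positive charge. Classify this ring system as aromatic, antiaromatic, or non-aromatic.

Check conjugation: every atom in a ring double bond is sp² and brings one electron to the p orbital; the carbocation has an empty p orbital — every position has a p orbital, so the cyclic π system is continuous.
π-electron count: 1 × 2 = 2 from the double-bond unit + 0 from the CH(+) atom = 2.
With 2 π electrons (n = 0), the Hückel 4n+2 condition holds.
(This ring is the cyclopropenyl cation.)

Aromatic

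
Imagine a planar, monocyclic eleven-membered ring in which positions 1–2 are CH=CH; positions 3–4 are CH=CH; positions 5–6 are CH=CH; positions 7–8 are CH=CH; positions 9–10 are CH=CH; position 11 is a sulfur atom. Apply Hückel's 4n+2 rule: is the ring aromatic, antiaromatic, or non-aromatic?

Antiaromatic

All ring atoms are sp² and supply a p orbital to the ring (each doubly-bonded ring atom is sp² with one p-orbital electron; the sulfur donates one lone pair from its p orbital); the conjugation is uninterrupted.
Adding the contributions, 5 × 2 = 10 from the double-bond units + 2 from the S atom = 12.
With 12 = 4·3 π electrons, Hückel's rule classifies the planar ring as antiaromatic.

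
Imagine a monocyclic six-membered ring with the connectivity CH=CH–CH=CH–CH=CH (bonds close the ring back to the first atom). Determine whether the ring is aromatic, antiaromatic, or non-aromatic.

Aromatic

Every ring atom contributes a p orbital perpendicular to the ring (every atom in a ring double bond is sp² and brings one electron to the p orbital), so the π system is cyclic and fully conjugated.
Counting π electrons: 3 × 2 = 6 from the 3 double-bond units.
6 = 4(1) + 2, which satisfies Hückel's 4n+2 rule.
(This ring is benzene.)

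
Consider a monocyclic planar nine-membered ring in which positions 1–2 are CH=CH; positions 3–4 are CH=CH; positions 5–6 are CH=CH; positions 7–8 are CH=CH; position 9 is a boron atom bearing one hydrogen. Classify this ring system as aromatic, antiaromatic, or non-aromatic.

All ring atoms are sp² and supply a p orbital to the ring (the double-bond atoms are sp², each contributing one p electron; the boron has an empty p orbital); the conjugation is uninterrupted.
Counting π electrons: 4 × 2 = 8 from the double-bond units + 0 from the BH atom = 8.
8 is a 4n count (n = 2), so the planar conjugated ring is antiaromatic.

Antiaromatic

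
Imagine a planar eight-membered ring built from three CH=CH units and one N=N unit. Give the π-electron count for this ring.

8

All ring atoms are sp² and supply a p orbital to the ring (each doubly-bonded ring atom is sp² with one p-orbital electron; the doubly-bonded nitrogens are pyridine-type — their lone pairs lie in the ring plane, leaving one electron in the p orbital); the conjugation is uninterrupted.
Adding the contributions, 4 × 2 = 8 from the 4 double-bond units.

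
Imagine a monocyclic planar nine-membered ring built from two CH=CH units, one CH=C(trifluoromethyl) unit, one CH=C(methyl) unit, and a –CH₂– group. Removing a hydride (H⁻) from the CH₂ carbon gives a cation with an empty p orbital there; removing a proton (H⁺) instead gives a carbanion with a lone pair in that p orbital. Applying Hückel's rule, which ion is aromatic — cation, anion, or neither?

In both ions every ring atom is sp² and contributes a p orbital, so both rings are fully conjugated.
Cation: 4 × 2 + 0 = 8 π electrons → 4(2), antiaromatic.
Anion: 4 × 2 + 2 = 10 π electrons → 4(2)+2, aromatic.

The anion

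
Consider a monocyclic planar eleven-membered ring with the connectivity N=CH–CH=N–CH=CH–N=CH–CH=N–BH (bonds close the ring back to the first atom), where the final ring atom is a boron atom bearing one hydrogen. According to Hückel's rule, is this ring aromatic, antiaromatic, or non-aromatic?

Aromatic

All ring atoms are sp² and supply a p orbital to the ring (the double-bond atoms are sp², each contributing one p electron; each =N– nitrogen is pyridine-type (lone pair in the sp² plane, one electron in the p orbital); the boron has an empty p orbital); the conjugation is uninterrupted.
Adding the contributions, 5 × 2 = 10 from the double-bond units + 0 from the BH atom = 10.
10 = 4(2) + 2, which satisfies Hückel's 4n+2 rule.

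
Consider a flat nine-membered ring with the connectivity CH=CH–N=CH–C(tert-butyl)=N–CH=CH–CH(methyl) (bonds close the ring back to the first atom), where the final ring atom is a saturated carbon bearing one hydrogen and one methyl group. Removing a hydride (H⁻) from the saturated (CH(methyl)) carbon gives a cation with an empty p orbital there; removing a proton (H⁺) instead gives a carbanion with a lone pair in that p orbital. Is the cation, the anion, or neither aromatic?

The anion

Both ions have a continuous loop of p orbitals — each ring atom is sp².
Cation: 4 × 2 + 0 = 8 π electrons → 4(2), antiaromatic.
Anion: 4 × 2 + 2 = 10 π electrons → 4(2)+2, aromatic.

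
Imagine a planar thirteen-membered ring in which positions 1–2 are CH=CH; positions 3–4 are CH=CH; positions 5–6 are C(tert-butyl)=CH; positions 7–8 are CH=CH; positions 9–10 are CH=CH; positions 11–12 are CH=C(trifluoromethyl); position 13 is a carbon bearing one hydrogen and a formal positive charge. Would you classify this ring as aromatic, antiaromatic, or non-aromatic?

Antiaromatic

Check conjugation: every atom in a ring double bond is sp² and brings one electron to the p orbital; the carbocation has an empty p orbital — every position has a p orbital, so the cyclic π system is continuous.
Adding the contributions, 6 × 2 = 12 from the double-bond units + 0 from the CH(+) atom = 12.
With 12 = 4·3 π electrons, Hückel's rule classifies the planar ring as antiaromatic.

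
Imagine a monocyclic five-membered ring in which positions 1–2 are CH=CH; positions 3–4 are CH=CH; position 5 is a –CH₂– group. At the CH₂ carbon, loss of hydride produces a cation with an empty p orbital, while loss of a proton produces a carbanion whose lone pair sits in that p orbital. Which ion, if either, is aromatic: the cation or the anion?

In either ion the ring is fully conjugated: every atom, including the new sp² carbon, supplies a p orbital.
Cation: 2 × 2 + 0 = 4 π electrons → 4(1), antiaromatic.
Anion: 2 × 2 + 2 = 6 π electrons → 4(1)+2, aromatic.

The anion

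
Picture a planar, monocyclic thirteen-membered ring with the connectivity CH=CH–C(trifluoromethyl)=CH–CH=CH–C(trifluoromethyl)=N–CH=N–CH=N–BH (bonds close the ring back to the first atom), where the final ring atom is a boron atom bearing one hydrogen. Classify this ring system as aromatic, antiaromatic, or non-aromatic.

Check conjugation: every atom in a ring double bond is sp² and brings one electron to the p orbital; each =N– nitrogen is pyridine-type (lone pair in the sp² plane, one electron in the p orbital); the boron has an empty p orbital — every position has a p orbital, so the cyclic π system is continuous.
Counting π electrons: 6 × 2 = 12 from the double-bond units + 0 from the BH atom = 12.
12 is a 4n count (n = 3), so the planar conjugated ring is antiaromatic.

Antiaromatic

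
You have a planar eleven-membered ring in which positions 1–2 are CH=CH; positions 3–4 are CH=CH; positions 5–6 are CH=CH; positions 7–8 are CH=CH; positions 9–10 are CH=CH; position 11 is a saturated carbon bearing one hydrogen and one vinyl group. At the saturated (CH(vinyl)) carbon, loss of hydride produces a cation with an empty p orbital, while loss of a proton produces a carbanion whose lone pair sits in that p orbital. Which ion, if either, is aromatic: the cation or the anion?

In either ion the ring is fully conjugated: every atom, including the new sp² carbon, supplies a p orbital.
Cation: 5 × 2 + 0 = 10 π electrons → 4(2)+2, aromatic.
Anion: 5 × 2 + 2 = 12 π electrons → 4(3), antiaromatic.

The cation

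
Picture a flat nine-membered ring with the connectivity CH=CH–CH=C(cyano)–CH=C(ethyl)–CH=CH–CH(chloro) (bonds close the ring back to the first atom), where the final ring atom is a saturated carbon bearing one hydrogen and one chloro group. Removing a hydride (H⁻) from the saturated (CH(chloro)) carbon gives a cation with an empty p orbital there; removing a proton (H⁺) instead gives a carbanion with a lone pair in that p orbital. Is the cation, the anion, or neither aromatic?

In both ions every ring atom is sp² and contributes a p orbital, so both rings are fully conjugated.
Cation: 4 × 2 + 0 = 8 π electrons → 4(2), antiaromatic.
Anion: 4 × 2 + 2 = 10 π electrons → 4(2)+2, aromatic.

The anion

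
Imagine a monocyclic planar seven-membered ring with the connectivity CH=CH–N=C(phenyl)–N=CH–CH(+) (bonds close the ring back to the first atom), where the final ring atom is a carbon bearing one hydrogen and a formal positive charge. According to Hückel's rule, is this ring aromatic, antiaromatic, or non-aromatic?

The p orbitals form a continuous loop: each doubly-bonded ring atom is sp² with one p-orbital electron; each =N– nitrogen is pyridine-type (lone pair in the sp² plane, one electron in the p orbital); the carbocation has an empty p orbital. The ring is fully conjugated.
Tallying contributions gives 3 × 2 = 6 from the double-bond units + 0 from the CH(+) atom = 6.
6 = 4(1) + 2, which satisfies Hückel's 4n+2 rule.

Aromatic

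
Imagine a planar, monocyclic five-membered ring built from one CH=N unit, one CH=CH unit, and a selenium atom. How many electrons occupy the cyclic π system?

6

All ring atoms are sp² and supply a p orbital to the ring (each doubly-bonded ring atom is sp² with one p-orbital electron; each =N– nitrogen is pyridine-type (lone pair in the sp² plane, one electron in the p orbital); the selenium donates one lone pair from its p orbital); the conjugation is uninterrupted.
π-electron count: 2 × 2 = 4 from the double-bond units + 2 from the Se atom = 6.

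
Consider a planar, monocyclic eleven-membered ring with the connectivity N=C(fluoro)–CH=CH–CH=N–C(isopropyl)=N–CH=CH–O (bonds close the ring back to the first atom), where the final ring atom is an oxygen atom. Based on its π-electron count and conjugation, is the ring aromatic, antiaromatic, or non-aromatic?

Antiaromatic

Check conjugation: every atom in a ring double bond is sp² and brings one electron to the p orbital; each =N– nitrogen is pyridine-type (lone pair in the sp² plane, one electron in the p orbital); the oxygen donates one lone pair from its p orbital — every position has a p orbital, so the cyclic π system is continuous.
Tallying contributions gives 5 × 2 = 10 from the double-bond units + 2 from the O atom = 12.
With 12 = 4·3 π electrons, Hückel's rule classifies the planar ring as antiaromatic.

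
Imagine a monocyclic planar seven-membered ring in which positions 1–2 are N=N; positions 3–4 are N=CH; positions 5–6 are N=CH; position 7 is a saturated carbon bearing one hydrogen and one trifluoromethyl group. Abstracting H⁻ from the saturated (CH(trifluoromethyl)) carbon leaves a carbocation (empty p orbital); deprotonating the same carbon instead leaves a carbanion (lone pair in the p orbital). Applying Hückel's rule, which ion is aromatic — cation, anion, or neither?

Once that carbon is sp², every ring atom has a p orbital and both ions are fully conjugated.
Cation: 3 × 2 + 0 = 6 π electrons → 4(1)+2, aromatic.
Anion: 3 × 2 + 2 = 8 π electrons → 4(2), antiaromatic.

The cation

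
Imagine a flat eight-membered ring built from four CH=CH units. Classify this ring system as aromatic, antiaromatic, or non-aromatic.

The p orbitals form a continuous loop: each doubly-bonded ring atom is sp² with one p-orbital electron. The ring is fully conjugated.
Tallying contributions gives 4 × 2 = 8 from the 4 double-bond units.
8 is a 4n count (n = 2), so the planar conjugated ring is antiaromatic.
(The species described is cyclooctatetraene.)

Antiaromatic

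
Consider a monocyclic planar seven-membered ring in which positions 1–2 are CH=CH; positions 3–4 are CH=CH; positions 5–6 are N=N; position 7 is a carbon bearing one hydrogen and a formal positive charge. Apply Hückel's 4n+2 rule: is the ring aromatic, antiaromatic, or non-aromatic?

Aromatic

Every ring atom contributes a p orbital perpendicular to the ring (the double-bond atoms are sp², each contributing one p electron; the doubly-bonded nitrogens are pyridine-type — their lone pairs lie in the ring plane, leaving one electron in the p orbital; the carbocation has an empty p orbital), so the π system is cyclic and fully conjugated.
Tallying contributions gives 3 × 2 = 6 from the double-bond units + 0 from the CH(+) atom = 6.
With 6 π electrons (n = 1), the Hückel 4n+2 condition holds.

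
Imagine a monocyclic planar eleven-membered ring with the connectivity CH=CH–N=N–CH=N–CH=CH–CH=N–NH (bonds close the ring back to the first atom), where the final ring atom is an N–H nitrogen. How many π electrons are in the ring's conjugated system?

12

All ring atoms are sp² and supply a p orbital to the ring (each doubly-bonded ring atom is sp² with one p-orbital electron; each sp² =N– keeps its lone pair in-plane and puts one electron into the π system; the pyrrole-type nitrogen donates its lone pair from the p orbital); the conjugation is uninterrupted.
Adding the contributions, 5 × 2 = 10 from the double-bond units + 2 from the NH atom = 12.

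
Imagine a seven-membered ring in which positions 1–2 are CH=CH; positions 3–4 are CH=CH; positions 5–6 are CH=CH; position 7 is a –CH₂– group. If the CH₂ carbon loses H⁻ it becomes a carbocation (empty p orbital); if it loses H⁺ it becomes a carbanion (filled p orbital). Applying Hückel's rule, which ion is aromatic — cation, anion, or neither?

In both ions every ring atom is sp² and contributes a p orbital, so both rings are fully conjugated.
Cation: 3 × 2 + 0 = 6 π electrons → 4(1)+2, aromatic.
Anion: 3 × 2 + 2 = 8 π electrons → 4(2), antiaromatic.

The cation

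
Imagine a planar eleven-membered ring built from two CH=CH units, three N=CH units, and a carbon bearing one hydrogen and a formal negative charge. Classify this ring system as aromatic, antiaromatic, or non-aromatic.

Antiaromatic

Every ring atom contributes a p orbital perpendicular to the ring (each doubly-bonded ring atom is sp² with one p-orbital electron; each sp² =N– keeps its lone pair in-plane and puts one electron into the π system; the carbanion's lone pair occupies the p orbital), so the π system is cyclic and fully conjugated.
Adding the contributions, 5 × 2 = 10 from the double-bond units + 2 from the CH(-) atom = 12.
A 4n π count (12, n = 3) in a planar conjugated ring means antiaromatic.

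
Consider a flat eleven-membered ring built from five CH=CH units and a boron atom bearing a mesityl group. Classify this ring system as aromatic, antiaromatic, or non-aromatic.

Aromatic

Check conjugation: each doubly-bonded ring atom is sp² with one p-orbital electron; the boron has an empty p orbital — every position has a p orbital, so the cyclic π system is continuous.
Counting π electrons: 5 × 2 = 10 from the double-bond units + 0 from the B(mesityl) atom = 10.
With 10 π electrons (n = 2), the Hückel 4n+2 condition holds.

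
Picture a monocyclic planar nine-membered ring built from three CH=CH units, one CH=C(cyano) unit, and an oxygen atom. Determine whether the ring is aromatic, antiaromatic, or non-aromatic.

Check conjugation: the double-bond atoms are sp², each contributing one p electron; the oxygen donates one lone pair from its p orbital — every position has a p orbital, so the cyclic π system is continuous.
Tallying contributions gives 4 × 2 = 8 from the double-bond units + 2 from the O atom = 10.
10 = 4(2) + 2, which satisfies Hückel's 4n+2 rule.

Aromatic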